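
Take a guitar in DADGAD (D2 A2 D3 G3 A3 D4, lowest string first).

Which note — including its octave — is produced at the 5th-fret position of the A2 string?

D3

A2 is MIDI 45. Adding 5 gives 50, which is D3.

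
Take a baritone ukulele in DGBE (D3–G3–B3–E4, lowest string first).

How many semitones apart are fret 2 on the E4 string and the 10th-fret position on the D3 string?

6 semitones

E4 at fret 2 → F♯4 (MIDI 66); D3 at fret 10 → C4 (MIDI 60).
66 − 60 = 6, so the two pitches are 6 semitones apart, with F♯4 the higher.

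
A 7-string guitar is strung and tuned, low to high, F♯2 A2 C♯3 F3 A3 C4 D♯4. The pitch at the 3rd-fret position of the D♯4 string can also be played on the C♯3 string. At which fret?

D♯4 at fret 3 is D♯4 + 3 semitones = F♯4.
The open C♯3 string is 14 semitones below the open D♯4, so the same pitch on the C♯3 string lies at fret 3 + 14 = 17.

17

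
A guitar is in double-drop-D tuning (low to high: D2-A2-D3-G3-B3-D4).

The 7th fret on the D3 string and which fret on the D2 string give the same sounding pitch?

D3 at fret 7 is D3 + 7 semitones = A3.
The open D2 string is 12 semitones below the open D3, so the same pitch on the D2 string lies at fret 7 + 12 = 19.

19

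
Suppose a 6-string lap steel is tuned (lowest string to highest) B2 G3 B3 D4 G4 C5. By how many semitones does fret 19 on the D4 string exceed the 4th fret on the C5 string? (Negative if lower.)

5 semitones

D4 at fret 19 → A5 (MIDI 81); C5 at fret 4 → E5 (MIDI 76).
81 − 76 = 5, so the two pitches are 5 semitones apart.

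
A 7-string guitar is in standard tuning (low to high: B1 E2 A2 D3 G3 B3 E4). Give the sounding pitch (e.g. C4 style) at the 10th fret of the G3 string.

F4

G3 is MIDI 55. Adding 10 gives 65, which is F4.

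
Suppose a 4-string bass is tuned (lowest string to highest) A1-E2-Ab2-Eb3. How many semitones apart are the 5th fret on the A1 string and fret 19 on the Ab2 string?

A1 at fret 5 → D2 (MIDI 38); Ab2 at fret 19 → Eb4 (MIDI 63).
38 − 63 = -25, so the two pitches are 25 semitones apart, with Eb4 the higher.

25 semitones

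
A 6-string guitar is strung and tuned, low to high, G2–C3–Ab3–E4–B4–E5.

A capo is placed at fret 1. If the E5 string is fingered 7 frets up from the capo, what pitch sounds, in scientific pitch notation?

C6

The capo raises the open E5 by 1 semitone to F5; fretting 7 more gives E5 + 1 + 7 = E5 + 8 semitones = C6.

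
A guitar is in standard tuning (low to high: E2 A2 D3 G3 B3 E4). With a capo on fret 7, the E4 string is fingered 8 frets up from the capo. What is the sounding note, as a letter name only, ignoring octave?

The capo raises the open E4 by 7 semitones to B4; fretting 8 more gives E4 + 7 + 8 = E4 + 15 semitones, landing on G.

G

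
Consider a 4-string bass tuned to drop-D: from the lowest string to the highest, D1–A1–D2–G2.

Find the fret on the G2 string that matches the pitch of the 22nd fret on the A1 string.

12

A1 at fret 22 is A1 + 22 semitones = G3.
The open G2 string is 10 semitones above the open A1, so the same pitch on the G2 string lies at fret 22 − 10 = 12.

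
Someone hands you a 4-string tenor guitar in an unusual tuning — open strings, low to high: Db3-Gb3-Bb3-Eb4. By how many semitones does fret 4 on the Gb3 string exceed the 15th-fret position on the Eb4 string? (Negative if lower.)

-20 semitones

Gb3 at fret 4 → Bb3 (MIDI 58); Eb4 at fret 15 → Gb5 (MIDI 78).
58 − 78 = -20, so the two pitches are 20 semitones apart.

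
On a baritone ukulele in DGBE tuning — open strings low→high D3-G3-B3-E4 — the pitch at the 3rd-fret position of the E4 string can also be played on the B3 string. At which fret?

Fret 3 on E4 is MIDI 64 + 3 = 67 (G4). On the B3 string (open MIDI 59), that pitch is 67 − 59 = fret 8.

8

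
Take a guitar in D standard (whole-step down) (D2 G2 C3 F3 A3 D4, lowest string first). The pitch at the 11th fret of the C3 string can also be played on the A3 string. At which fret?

Fret 11 on C3 is MIDI 48 + 11 = 59 (B3). On the A3 string (open MIDI 57), that pitch is 59 − 57 = fret 2.

2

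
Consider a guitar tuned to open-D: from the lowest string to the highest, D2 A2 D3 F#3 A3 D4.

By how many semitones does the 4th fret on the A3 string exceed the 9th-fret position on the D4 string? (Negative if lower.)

A3 at fret 4 → C#4 (MIDI 61); D4 at fret 9 → B4 (MIDI 71).
61 − 71 = -10, so the two pitches are 10 semitones apart.

-10 semitones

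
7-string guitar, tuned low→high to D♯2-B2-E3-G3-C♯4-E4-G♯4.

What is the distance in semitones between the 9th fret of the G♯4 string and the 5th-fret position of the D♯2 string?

G♯4 at fret 9 → F5 (MIDI 77); D♯2 at fret 5 → G♯2 (MIDI 44).
77 − 44 = 33, so the two pitches are 33 semitones apart, with F5 the higher.

33 semitones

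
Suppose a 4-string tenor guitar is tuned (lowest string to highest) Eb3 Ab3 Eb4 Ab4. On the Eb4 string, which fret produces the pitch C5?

C5 is 9 semitones above the open Eb4 (Eb–E–F–Gb–G–Ab–A–Bb–B–C), so it sits at fret 9.

9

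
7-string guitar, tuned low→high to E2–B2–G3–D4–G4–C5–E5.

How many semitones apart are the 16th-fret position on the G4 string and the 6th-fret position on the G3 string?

G4 at fret 16 → B5 (MIDI 83); G3 at fret 6 → C♯4 (MIDI 61).
83 − 61 = 22, so the two pitches are 22 semitones apart, with B5 the higher.

22 semitones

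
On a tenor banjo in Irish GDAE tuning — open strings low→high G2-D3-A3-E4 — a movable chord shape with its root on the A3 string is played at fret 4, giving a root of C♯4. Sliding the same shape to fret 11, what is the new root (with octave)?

Moving from fret 4 to fret 11 shifts the root by 7 semitones.
C♯4 up 7 semitones is G♯4.

G♯4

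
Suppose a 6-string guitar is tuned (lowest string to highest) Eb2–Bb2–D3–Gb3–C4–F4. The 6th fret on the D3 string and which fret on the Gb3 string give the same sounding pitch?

Fret 6 on D3 is MIDI 50 + 6 = 56 (Ab3). On the Gb3 string (open MIDI 54), that pitch is 56 − 54 = fret 2.

2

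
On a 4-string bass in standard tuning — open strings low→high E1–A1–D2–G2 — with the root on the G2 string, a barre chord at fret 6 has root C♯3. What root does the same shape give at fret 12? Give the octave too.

Moving from fret 6 to fret 12 shifts the root by 6 semitones.
C♯3 up 6 semitones is G3.

G3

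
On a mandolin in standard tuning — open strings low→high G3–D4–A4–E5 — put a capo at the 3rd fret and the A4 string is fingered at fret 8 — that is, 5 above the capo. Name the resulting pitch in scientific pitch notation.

The capo raises the open A4 by 3 semitones to C5; fretting 5 more gives A4 + 3 + 5 = A4 + 8 semitones = F5.

F5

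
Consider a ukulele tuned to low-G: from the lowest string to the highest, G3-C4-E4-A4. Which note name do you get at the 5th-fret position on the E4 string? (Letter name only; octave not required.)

A

The open E4 string plus 5 semitones: E–F–F#–G–G#–A.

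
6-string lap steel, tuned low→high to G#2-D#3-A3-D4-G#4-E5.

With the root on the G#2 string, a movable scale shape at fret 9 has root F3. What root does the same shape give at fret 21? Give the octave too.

F4

Moving from fret 9 to fret 21 shifts the root by 12 semitones.
F3 up 12 semitones is F4.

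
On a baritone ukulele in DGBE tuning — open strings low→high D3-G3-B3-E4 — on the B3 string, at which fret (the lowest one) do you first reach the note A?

10

From B3, count semitones up the chromatic scale until reaching A: B–C–C#–D–…–G–G#–A — 10 steps.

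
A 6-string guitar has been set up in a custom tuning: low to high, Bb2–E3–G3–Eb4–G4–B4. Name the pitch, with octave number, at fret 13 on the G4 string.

G4 is MIDI 67. Adding 13 gives 80, which is Ab5.
(Equivalently spelled G#5.)

Ab5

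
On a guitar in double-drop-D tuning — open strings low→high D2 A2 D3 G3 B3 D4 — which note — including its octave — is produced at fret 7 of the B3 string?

Each fret is one semitone, so B3 + 7 = F#4.
(Equivalently spelled Gb4.)

F#4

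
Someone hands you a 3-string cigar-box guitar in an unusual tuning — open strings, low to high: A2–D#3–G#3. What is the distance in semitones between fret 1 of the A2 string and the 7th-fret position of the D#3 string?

12 semitones

A2 at fret 1 → A#2 (MIDI 46); D#3 at fret 7 → A#3 (MIDI 58).
46 − 58 = -12, so the two pitches are 12 semitones apart, with A#3 the higher.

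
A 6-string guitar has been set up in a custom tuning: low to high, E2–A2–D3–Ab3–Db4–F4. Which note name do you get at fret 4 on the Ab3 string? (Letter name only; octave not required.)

C

Ab3 is MIDI 56. Adding 4 gives 60; 60 mod 12 = 0, i.e. C.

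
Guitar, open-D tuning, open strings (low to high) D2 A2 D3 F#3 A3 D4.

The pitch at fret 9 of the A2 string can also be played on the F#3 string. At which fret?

0

A2 at fret 9 is A2 + 9 semitones = F#3.
The open F#3 string is 9 semitones above the open A2, so the same pitch on the F#3 string lies at fret 9 − 9 = 0.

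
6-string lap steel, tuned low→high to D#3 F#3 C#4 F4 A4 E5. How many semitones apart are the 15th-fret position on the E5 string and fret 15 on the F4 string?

E5 at fret 15 → G6 (MIDI 91); F4 at fret 15 → G#5 (MIDI 80).
91 − 80 = 11, so the two pitches are 11 semitones apart, with G6 the higher.

11 semitones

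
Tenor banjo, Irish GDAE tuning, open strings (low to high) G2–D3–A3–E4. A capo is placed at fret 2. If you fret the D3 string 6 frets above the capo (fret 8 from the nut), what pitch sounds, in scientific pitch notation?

A#3

The capo raises the open D3 by 2 semitones to E3; fretting 6 more gives D3 + 2 + 6 = D3 + 8 semitones = A#3.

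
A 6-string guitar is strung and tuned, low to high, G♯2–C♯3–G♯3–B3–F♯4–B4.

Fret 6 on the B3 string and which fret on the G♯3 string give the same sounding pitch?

9

B3 at fret 6 is B3 + 6 semitones = F4.
The open G♯3 string is 3 semitones below the open B3, so the same pitch on the G♯3 string lies at fret 6 + 3 = 9.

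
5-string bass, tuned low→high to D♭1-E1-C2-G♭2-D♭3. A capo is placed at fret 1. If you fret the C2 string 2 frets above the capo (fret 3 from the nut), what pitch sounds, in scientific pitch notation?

The capo raises the open C2 by 1 semitone to D♭2; fretting 2 more gives C2 + 1 + 2 = C2 + 3 semitones = E♭2.
(Also written D♯.)

E♭2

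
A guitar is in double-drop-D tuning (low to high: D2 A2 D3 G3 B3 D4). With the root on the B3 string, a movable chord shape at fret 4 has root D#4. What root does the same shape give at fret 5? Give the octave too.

E4

Moving from fret 4 to fret 5 shifts the root by 1 semitone.
D#4 up 1 semitone is E4.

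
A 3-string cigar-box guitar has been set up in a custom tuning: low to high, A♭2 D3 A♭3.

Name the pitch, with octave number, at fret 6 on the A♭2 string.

D3

The open A♭2 string plus 6 semitones: Ab–A–Bb–B–C–Db–D.
The walk passes from B into C once, so the octave number goes from 2 to 3.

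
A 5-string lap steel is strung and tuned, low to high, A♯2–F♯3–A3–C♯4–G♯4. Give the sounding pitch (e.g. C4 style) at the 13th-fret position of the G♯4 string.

The open G♯4 string plus 13 semitones: G#–A–A#–B–…–G–G#–A.
The walk passes from B into C once, so the octave number goes from 4 to 5.

A5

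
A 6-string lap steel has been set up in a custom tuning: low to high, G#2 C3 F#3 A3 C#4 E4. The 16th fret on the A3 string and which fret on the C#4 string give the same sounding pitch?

Fret 16 on A3 is MIDI 57 + 16 = 73 (C#5). On the C#4 string (open MIDI 61), that pitch is 73 − 61 = fret 12.

12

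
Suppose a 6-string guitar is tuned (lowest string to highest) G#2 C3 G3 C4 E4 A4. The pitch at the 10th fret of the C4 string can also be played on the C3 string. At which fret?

22

Fret 10 on C4 is MIDI 60 + 10 = 70 (A#4). On the C3 string (open MIDI 48), that pitch is 70 − 48 = fret 22.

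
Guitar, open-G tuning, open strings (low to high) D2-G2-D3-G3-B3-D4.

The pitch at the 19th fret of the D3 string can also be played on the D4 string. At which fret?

Fret 19 on D3 is MIDI 50 + 19 = 69 (A4). On the D4 string (open MIDI 62), that pitch is 69 − 62 = fret 7.

7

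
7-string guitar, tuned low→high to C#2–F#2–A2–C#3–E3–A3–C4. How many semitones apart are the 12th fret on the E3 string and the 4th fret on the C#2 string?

23 semitones

E3 at fret 12 → E4 (MIDI 64); C#2 at fret 4 → F2 (MIDI 41).
64 − 41 = 23, so the two pitches are 23 semitones apart, with E4 the higher.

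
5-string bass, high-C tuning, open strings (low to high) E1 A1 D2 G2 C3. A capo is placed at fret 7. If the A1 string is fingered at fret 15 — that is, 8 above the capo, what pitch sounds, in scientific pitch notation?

C3

The capo raises the open A1 by 7 semitones to E2; fretting 8 more gives A1 + 7 + 8 = A1 + 15 semitones = C3.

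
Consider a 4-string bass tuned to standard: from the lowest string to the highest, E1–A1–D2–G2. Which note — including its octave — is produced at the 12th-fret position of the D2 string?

Each fret is one semitone, so D2 + 12 = D3.

D3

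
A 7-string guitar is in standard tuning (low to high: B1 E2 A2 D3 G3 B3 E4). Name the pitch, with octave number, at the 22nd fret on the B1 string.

The open B1 string plus 22 semitones: B–C–C#–D–…–G–G#–A.
The walk passes from B into C 2 times, so the octave number goes from 1 to 3.

A3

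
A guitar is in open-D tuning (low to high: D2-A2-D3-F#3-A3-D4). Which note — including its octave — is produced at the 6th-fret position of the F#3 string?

C4

The open F#3 string plus 6 semitones: F#–G–G#–A–A#–B–C.
The walk passes from B into C once, so the octave number goes from 3 to 4.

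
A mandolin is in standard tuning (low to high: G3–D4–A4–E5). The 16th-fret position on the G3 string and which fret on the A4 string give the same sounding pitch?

G3 at fret 16 is G3 + 16 semitones = B4.
The open A4 string is 14 semitones above the open G3, so the same pitch on the A4 string lies at fret 16 − 14 = 2.

2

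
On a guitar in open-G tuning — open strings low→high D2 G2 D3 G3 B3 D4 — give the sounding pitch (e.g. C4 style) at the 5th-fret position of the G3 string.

Each fret is one semitone, so G3 + 5 = C4.

C4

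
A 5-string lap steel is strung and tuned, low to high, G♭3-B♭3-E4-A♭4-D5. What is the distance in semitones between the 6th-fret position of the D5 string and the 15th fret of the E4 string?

D5 at fret 6 → A♭5 (MIDI 80); E4 at fret 15 → G5 (MIDI 79).
80 − 79 = 1, so the two pitches are 1 semitone apart, with A♭5 the higher.

1 semitone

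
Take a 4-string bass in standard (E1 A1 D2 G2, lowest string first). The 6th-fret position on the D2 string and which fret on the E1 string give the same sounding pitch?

Fret 6 on D2 is MIDI 38 + 6 = 44 (G#2). On the E1 string (open MIDI 28), that pitch is 44 − 28 = fret 16.

16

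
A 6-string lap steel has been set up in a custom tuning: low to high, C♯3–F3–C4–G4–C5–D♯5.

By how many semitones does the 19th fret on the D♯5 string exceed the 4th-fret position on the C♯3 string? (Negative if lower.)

D♯5 at fret 19 → A♯6 (MIDI 94); C♯3 at fret 4 → F3 (MIDI 53).
94 − 53 = 41, so the two pitches are 41 semitones apart.

41 semitones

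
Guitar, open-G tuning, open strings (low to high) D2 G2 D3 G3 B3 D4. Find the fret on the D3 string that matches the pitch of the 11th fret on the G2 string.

G2 at fret 11 is G2 + 11 semitones = F#3.
The open D3 string is 7 semitones above the open G2, so the same pitch on the D3 string lies at fret 11 − 7 = 4.

4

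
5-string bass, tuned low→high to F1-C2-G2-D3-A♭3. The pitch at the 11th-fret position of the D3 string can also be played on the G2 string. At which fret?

18

D3 at fret 11 is D3 + 11 semitones = D♭4.
The open G2 string is 7 semitones below the open D3, so the same pitch on the G2 string lies at fret 11 + 7 = 18.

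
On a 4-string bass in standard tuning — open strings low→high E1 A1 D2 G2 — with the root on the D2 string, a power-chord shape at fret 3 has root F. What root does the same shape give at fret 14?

E

Moving from fret 3 to fret 14 shifts the root by 11 semitones.
F up 11 semitones is E.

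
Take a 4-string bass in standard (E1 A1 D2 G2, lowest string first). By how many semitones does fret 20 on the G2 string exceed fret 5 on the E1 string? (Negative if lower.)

30 semitones

G2 at fret 20 → D#4 (MIDI 63); E1 at fret 5 → A1 (MIDI 33).
63 − 33 = 30, so the two pitches are 30 semitones apart.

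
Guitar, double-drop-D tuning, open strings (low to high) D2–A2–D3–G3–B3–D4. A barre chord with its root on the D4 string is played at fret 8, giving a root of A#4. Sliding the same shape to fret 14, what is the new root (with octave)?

Moving from fret 8 to fret 14 shifts the root by 6 semitones.
A#4 up 6 semitones is E5.

E5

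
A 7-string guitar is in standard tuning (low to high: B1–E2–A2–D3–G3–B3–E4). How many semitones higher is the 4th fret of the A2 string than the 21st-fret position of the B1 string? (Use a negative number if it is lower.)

-7 semitones

A2 at fret 4 → C♯3 (MIDI 49); B1 at fret 21 → G♯3 (MIDI 56).
49 − 56 = -7, so the two pitches are 7 semitones apart.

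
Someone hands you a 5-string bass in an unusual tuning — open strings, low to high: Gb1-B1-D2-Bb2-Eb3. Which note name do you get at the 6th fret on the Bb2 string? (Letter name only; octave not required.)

E

Bb2 is MIDI 46. Adding 6 gives 52; 52 mod 12 = 4, i.e. E.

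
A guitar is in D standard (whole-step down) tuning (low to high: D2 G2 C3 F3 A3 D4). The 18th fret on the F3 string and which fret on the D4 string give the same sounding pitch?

9

Fret 18 on F3 is MIDI 53 + 18 = 71 (B4). On the D4 string (open MIDI 62), that pitch is 71 − 62 = fret 9.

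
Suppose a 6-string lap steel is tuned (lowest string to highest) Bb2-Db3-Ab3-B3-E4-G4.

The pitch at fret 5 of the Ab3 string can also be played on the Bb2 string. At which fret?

15

Fret 5 on Ab3 is MIDI 56 + 5 = 61 (Db4). On the Bb2 string (open MIDI 46), that pitch is 61 − 46 = fret 15.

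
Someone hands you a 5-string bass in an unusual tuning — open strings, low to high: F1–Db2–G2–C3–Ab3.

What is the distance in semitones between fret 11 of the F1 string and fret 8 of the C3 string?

F1 at fret 11 → E2 (MIDI 40); C3 at fret 8 → Ab3 (MIDI 56).
40 − 56 = -16, so the two pitches are 16 semitones apart, with Ab3 the higher.

16 semitones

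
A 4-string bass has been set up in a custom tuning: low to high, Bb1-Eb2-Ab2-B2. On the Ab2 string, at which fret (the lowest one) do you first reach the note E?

8

From Ab2, count semitones up the chromatic scale until reaching E: Ab–A–Bb–B–C–Db–D–Eb–E — 8 steps.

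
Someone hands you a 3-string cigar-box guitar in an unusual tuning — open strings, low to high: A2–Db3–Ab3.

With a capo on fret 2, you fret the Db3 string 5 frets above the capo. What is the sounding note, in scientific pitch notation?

The capo raises the open Db3 by 2 semitones to Eb3; fretting 5 more gives Db3 + 2 + 5 = Db3 + 7 semitones = Ab3.

Ab3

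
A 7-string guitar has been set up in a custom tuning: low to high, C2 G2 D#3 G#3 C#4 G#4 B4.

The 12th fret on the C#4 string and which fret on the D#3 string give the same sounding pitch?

C#4 at fret 12 is C#4 + 12 semitones = C#5.
The open D#3 string is 10 semitones below the open C#4, so the same pitch on the D#3 string lies at fret 12 + 10 = 22.

22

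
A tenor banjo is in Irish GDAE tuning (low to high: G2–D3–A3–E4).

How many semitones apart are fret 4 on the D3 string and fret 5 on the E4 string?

15 semitones

D3 at fret 4 → F♯3 (MIDI 54); E4 at fret 5 → A4 (MIDI 69).
54 − 69 = -15, so the two pitches are 15 semitones apart, with A4 the higher.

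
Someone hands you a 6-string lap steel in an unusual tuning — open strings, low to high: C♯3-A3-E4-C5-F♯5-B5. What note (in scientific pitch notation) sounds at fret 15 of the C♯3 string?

C♯3 is MIDI 49. Adding 15 gives 64, which is E4.

E4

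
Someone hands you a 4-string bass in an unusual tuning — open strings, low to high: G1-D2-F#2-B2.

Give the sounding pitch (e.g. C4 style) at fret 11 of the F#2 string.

Each fret is one semitone, so F#2 + 11 = F3.

F3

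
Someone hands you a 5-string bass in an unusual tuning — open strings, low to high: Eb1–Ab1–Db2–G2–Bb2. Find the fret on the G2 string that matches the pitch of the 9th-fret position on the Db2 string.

3

Db2 at fret 9 is Db2 + 9 semitones = Bb2.
The open G2 string is 6 semitones above the open Db2, so the same pitch on the G2 string lies at fret 9 − 6 = 3.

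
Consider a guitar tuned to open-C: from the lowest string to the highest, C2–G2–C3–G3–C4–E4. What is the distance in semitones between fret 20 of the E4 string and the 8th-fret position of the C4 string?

16 semitones

E4 at fret 20 → C6 (MIDI 84); C4 at fret 8 → G♯4 (MIDI 68).
84 − 68 = 16, so the two pitches are 16 semitones apart, with C6 the higher.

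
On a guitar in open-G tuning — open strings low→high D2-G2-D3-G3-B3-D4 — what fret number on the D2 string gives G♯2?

G♯2 is 6 semitones above the open D2 (D–D#–E–F–F#–G–G#), so it sits at fret 6.

6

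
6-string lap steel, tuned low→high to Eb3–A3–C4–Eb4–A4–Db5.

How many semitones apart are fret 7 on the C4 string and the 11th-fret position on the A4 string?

13 semitones

C4 at fret 7 → G4 (MIDI 67); A4 at fret 11 → Ab5 (MIDI 80).
67 − 80 = -13, so the two pitches are 13 semitones apart, with Ab5 the higher.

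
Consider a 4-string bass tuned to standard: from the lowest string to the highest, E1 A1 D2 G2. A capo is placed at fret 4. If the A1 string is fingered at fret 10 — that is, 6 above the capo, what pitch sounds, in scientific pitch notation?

G2

The capo raises the open A1 by 4 semitones to C#2; fretting 6 more gives A1 + 4 + 6 = A1 + 10 semitones = G2.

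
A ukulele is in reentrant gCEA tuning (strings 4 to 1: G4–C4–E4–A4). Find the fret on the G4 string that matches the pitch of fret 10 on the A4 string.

Fret 10 on A4 is MIDI 69 + 10 = 79 (G5). On the G4 string (open MIDI 67), that pitch is 79 − 67 = fret 12.

12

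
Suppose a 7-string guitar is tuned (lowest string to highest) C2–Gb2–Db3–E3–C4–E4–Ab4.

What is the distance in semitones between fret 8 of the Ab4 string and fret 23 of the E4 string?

Ab4 at fret 8 → E5 (MIDI 76); E4 at fret 23 → Eb6 (MIDI 87).
76 − 87 = -11, so the two pitches are 11 semitones apart, with Eb6 the higher.

11 semitones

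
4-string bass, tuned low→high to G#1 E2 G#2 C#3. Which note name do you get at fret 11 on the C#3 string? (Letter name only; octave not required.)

C

C#3 is MIDI 49. Adding 11 gives 60; 60 mod 12 = 0, i.e. C.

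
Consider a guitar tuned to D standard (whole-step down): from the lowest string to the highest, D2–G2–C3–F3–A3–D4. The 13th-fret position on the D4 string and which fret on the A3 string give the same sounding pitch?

18

Fret 13 on D4 is MIDI 62 + 13 = 75 (D#5). On the A3 string (open MIDI 57), that pitch is 75 − 57 = fret 18.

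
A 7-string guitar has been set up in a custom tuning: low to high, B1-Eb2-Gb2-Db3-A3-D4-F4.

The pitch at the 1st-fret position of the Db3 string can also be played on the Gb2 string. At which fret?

8

Db3 at fret 1 is Db3 + 1 semitone = D3.
The open Gb2 string is 7 semitones below the open Db3, so the same pitch on the Gb2 string lies at fret 1 + 7 = 8.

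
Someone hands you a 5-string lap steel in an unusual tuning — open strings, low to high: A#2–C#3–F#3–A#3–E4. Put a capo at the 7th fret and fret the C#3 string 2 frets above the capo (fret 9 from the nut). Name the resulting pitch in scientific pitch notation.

A#3

The capo raises the open C#3 by 7 semitones to G#3; fretting 2 more gives C#3 + 7 + 2 = C#3 + 9 semitones = A#3.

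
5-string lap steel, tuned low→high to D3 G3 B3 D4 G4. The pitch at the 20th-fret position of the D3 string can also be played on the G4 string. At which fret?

Fret 20 on D3 is MIDI 50 + 20 = 70 (B♭4). On the G4 string (open MIDI 67), that pitch is 70 − 67 = fret 3.

3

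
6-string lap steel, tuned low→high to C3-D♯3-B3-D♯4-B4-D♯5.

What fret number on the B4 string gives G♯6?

21

G♯6 is 21 semitones above the open B4 (B–C–C#–D–…–F#–G–G#), so it sits at fret 21.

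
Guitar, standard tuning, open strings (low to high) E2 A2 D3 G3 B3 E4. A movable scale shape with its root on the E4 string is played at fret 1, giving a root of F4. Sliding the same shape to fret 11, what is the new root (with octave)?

Moving from fret 1 to fret 11 shifts the root by 10 semitones.
F4 up 10 semitones is D♯5.

D♯5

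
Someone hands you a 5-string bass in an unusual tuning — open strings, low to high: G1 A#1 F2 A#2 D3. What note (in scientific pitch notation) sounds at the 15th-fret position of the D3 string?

F4

The open D3 string plus 15 semitones: D–D#–E–F–…–D#–E–F.
The walk passes from B into C once, so the octave number goes from 3 to 4.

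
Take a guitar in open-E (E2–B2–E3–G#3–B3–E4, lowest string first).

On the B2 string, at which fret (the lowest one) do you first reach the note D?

From B2, count semitones up the chromatic scale until reaching D: B–C–C#–D — 3 steps.

3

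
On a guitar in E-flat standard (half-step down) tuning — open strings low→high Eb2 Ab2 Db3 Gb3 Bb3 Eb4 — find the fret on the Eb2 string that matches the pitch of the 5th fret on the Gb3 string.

Fret 5 on Gb3 is MIDI 54 + 5 = 59 (B3). On the Eb2 string (open MIDI 39), that pitch is 59 − 39 = fret 20.

20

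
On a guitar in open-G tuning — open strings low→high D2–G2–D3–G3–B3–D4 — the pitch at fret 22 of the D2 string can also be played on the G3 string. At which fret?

Fret 22 on D2 is MIDI 38 + 22 = 60 (C4). On the G3 string (open MIDI 55), that pitch is 60 − 55 = fret 5.

5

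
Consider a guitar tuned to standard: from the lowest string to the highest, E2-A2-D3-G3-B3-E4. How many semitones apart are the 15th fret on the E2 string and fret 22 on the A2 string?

12 semitones

E2 at fret 15 → G3 (MIDI 55); A2 at fret 22 → G4 (MIDI 67).
55 − 67 = -12, so the two pitches are 12 semitones apart, with G4 the higher.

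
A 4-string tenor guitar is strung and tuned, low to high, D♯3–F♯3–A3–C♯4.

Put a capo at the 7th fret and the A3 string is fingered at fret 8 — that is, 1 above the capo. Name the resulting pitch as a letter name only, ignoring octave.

F

The capo raises the open A3 by 7 semitones to E4; fretting 1 more gives A3 + 7 + 1 = A3 + 8 semitones, landing on F.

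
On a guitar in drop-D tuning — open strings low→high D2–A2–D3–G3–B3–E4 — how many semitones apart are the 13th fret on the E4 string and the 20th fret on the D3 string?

7 semitones

E4 at fret 13 → F5 (MIDI 77); D3 at fret 20 → A#4 (MIDI 70).
77 − 70 = 7, so the two pitches are 7 semitones apart, with F5 the higher.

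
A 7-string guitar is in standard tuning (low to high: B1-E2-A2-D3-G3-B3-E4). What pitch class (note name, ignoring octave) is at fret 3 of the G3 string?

A#

The open G3 string plus 3 semitones: G–G#–A–A#.
(Equivalently spelled Bb.)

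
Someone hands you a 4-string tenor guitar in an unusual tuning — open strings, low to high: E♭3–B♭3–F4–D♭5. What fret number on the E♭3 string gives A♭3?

A♭3 is 5 semitones above the open E♭3 (Eb–E–F–Gb–G–Ab), so it sits at fret 5.

5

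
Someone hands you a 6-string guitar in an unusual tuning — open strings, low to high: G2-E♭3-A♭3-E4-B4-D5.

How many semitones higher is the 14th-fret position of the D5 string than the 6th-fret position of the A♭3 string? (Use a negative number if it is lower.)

D5 at fret 14 → E6 (MIDI 88); A♭3 at fret 6 → D4 (MIDI 62).
88 − 62 = 26, so the two pitches are 26 semitones apart.

26 semitones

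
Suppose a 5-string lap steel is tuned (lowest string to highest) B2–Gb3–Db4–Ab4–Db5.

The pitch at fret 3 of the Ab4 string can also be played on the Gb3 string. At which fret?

17

Ab4 at fret 3 is Ab4 + 3 semitones = B4.
The open Gb3 string is 14 semitones below the open Ab4, so the same pitch on the Gb3 string lies at fret 3 + 14 = 17.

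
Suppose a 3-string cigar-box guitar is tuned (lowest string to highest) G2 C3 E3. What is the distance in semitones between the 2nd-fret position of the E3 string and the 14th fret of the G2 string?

E3 at fret 2 → F#3 (MIDI 54); G2 at fret 14 → A3 (MIDI 57).
54 − 57 = -3, so the two pitches are 3 semitones apart, with A3 the higher.

3 semitones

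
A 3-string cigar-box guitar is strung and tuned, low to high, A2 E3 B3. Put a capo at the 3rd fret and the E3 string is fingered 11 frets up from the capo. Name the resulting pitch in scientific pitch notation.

F#4

The capo raises the open E3 by 3 semitones to G3; fretting 11 more gives E3 + 3 + 11 = E3 + 14 semitones = F#4.
(Also written Gb.)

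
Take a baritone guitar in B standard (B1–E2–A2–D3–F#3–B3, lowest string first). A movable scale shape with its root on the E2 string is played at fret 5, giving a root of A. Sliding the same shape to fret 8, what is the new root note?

C

Moving from fret 5 to fret 8 shifts the root by 3 semitones.
A up 3 semitones is C.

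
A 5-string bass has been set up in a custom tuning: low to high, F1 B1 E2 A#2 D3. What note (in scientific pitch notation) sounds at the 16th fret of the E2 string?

E2 is MIDI 40. Adding 16 gives 56, which is G#3.
(Equivalently spelled Ab3.)

G#3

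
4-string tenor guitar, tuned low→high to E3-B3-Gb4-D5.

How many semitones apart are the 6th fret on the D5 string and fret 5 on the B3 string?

D5 at fret 6 → Ab5 (MIDI 80); B3 at fret 5 → E4 (MIDI 64).
80 − 64 = 16, so the two pitches are 16 semitones apart, with Ab5 the higher.

16 semitones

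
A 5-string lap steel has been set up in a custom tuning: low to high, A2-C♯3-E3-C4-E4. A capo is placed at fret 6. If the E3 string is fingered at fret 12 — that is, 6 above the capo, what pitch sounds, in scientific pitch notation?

E4

The capo raises the open E3 by 6 semitones to A♯3; fretting 6 more gives E3 + 6 + 6 = E3 + 12 semitones = E4.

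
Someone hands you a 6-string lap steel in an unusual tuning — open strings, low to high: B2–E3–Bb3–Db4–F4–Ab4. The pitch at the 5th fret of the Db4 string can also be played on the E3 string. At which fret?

14

Db4 at fret 5 is Db4 + 5 semitones = Gb4.
The open E3 string is 9 semitones below the open Db4, so the same pitch on the E3 string lies at fret 5 + 9 = 14.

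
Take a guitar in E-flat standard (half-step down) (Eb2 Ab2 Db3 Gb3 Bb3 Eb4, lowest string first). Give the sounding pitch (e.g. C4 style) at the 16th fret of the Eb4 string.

The open Eb4 string plus 16 semitones: Eb–E–F–Gb–…–F–Gb–G.
The walk passes from B into C once, so the octave number goes from 4 to 5.

G5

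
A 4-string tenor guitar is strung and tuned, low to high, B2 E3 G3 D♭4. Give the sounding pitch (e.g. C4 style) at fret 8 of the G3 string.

E♭4

The open G3 string plus 8 semitones: G–Ab–A–Bb–B–C–Db–D–Eb.
The walk passes from B into C once, so the octave number goes from 3 to 4.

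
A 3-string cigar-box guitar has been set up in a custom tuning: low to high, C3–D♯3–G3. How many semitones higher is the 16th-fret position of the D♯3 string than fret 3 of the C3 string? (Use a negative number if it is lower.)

D♯3 at fret 16 → G4 (MIDI 67); C3 at fret 3 → D♯3 (MIDI 51).
67 − 51 = 16, so the two pitches are 16 semitones apart.

16 semitones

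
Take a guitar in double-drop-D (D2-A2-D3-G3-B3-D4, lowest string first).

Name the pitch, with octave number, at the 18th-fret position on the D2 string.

D2 is MIDI 38. Adding 18 gives 56, which is G#3.

G#3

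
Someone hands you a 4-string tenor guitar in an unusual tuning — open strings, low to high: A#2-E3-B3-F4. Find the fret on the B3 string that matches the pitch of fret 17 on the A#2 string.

A#2 at fret 17 is A#2 + 17 semitones = D#4.
The open B3 string is 13 semitones above the open A#2, so the same pitch on the B3 string lies at fret 17 − 13 = 4.

4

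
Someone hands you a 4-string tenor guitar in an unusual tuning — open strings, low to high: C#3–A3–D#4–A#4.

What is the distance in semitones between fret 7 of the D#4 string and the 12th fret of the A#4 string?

12 semitones

D#4 at fret 7 → A#4 (MIDI 70); A#4 at fret 12 → A#5 (MIDI 82).
70 − 82 = -12, so the two pitches are 12 semitones apart, with A#5 the higher.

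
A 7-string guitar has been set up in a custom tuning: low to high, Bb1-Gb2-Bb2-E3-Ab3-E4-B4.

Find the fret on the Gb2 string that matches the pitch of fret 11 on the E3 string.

E3 at fret 11 is E3 + 11 semitones = Eb4.
The open Gb2 string is 10 semitones below the open E3, so the same pitch on the Gb2 string lies at fret 11 + 10 = 21.

21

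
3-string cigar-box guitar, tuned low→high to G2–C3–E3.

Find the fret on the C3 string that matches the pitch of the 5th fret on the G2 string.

0

Fret 5 on G2 is MIDI 43 + 5 = 48 (C3). On the C3 string (open MIDI 48), that pitch is 48 − 48 = fret 0.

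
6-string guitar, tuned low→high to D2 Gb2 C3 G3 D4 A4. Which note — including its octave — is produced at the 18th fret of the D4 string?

The open D4 string plus 18 semitones: D–Eb–E–F–…–Gb–G–Ab.
The walk passes from B into C once, so the octave number goes from 4 to 5.

Ab5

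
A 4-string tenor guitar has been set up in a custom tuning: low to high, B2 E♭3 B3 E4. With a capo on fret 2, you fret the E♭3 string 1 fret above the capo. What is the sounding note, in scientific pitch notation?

The capo raises the open E♭3 by 2 semitones to F3; fretting 1 more gives E♭3 + 2 + 1 = E♭3 + 3 semitones = G♭3.

G♭3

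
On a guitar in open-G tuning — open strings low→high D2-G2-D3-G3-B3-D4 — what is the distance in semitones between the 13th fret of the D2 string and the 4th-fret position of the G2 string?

4 semitones

D2 at fret 13 → D#3 (MIDI 51); G2 at fret 4 → B2 (MIDI 47).
51 − 47 = 4, so the two pitches are 4 semitones apart, with D#3 the higher.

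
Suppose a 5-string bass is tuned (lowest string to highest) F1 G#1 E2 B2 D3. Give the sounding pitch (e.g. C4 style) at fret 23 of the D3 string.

C#5

The open D3 string plus 23 semitones: D–D#–E–F–…–B–C–C#.
The walk passes from B into C 2 times, so the octave number goes from 3 to 5.
(Equivalently spelled Db5.)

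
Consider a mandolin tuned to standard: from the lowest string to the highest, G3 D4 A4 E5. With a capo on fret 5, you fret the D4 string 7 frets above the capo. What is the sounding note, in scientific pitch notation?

D5

The capo raises the open D4 by 5 semitones to G4; fretting 7 more gives D4 + 5 + 7 = D4 + 12 semitones = D5.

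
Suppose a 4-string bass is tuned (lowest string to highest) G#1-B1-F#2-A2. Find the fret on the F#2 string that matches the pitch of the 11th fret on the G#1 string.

1

Fret 11 on G#1 is MIDI 32 + 11 = 43 (G2). On the F#2 string (open MIDI 42), that pitch is 43 − 42 = fret 1.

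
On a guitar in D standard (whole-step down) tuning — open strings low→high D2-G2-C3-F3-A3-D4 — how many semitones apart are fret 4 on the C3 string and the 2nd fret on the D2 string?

C3 at fret 4 → E3 (MIDI 52); D2 at fret 2 → E2 (MIDI 40).
52 − 40 = 12, so the two pitches are 12 semitones apart, with E3 the higher.

12 semitones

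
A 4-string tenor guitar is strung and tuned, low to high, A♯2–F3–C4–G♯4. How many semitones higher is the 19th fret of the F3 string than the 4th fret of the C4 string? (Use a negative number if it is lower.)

8 semitones

F3 at fret 19 → C5 (MIDI 72); C4 at fret 4 → E4 (MIDI 64).
72 − 64 = 8, so the two pitches are 8 semitones apart.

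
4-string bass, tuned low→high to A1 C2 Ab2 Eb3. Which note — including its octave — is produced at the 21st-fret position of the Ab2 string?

Ab2 is MIDI 44. Adding 21 gives 65, which is F4.

F4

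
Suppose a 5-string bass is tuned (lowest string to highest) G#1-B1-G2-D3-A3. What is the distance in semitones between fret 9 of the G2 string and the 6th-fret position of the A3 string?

G2 at fret 9 → E3 (MIDI 52); A3 at fret 6 → D#4 (MIDI 63).
52 − 63 = -11, so the two pitches are 11 semitones apart, with D#4 the higher.

11 semitones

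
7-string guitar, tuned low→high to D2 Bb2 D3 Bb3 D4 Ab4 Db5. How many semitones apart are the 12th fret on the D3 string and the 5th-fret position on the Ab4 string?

D3 at fret 12 → D4 (MIDI 62); Ab4 at fret 5 → Db5 (MIDI 73).
62 − 73 = -11, so the two pitches are 11 semitones apart, with Db5 the higher.

11 semitones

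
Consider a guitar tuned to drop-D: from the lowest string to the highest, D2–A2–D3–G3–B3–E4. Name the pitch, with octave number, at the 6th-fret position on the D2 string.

The open D2 string plus 6 semitones: D–D#–E–F–F#–G–G#.
No B→C boundary is crossed, so the octave stays at 2.

G#2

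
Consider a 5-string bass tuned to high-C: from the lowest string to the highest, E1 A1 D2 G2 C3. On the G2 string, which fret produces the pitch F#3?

11

F#3 is 11 semitones above the open G2 (G–G#–A–A#–…–E–F–F#), so it sits at fret 11.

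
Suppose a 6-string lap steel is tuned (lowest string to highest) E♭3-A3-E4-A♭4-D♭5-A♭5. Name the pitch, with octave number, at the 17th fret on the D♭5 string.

G♭6

D♭5 is MIDI 73. Adding 17 gives 90, which is G♭6.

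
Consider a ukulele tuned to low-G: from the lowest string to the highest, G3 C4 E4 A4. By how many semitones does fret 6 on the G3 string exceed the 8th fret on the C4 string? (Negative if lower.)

-7 semitones

G3 at fret 6 → C♯4 (MIDI 61); C4 at fret 8 → G♯4 (MIDI 68).
61 − 68 = -7, so the two pitches are 7 semitones apart.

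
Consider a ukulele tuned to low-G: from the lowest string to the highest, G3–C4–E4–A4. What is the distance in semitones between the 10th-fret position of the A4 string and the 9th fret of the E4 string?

A4 at fret 10 → G5 (MIDI 79); E4 at fret 9 → C#5 (MIDI 73).
79 − 73 = 6, so the two pitches are 6 semitones apart, with G5 the higher.

6 semitones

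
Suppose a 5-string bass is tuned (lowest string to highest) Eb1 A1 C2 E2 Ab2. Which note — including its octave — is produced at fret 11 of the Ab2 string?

G3

Each fret is one semitone, so Ab2 + 11 = G3.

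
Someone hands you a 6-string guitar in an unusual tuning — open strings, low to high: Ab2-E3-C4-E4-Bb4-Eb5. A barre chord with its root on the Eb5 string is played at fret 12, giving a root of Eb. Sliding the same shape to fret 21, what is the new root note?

Moving from fret 12 to fret 21 shifts the root by 9 semitones.
Eb up 9 semitones is C.

C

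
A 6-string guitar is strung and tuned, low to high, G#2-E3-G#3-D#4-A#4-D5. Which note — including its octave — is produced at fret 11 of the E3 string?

D#4

Each fret is one semitone, so E3 + 11 = D#4.
(Equivalently spelled Eb4.)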